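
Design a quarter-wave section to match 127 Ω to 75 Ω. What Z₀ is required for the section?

Z_qwt ≈ 97.6 Ω

Z_qwt = √(Z_0·R_L) = √(75 × 127) = √9525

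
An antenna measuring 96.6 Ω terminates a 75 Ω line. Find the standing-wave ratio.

VSWR ≈ 1.29

For a purely resistive load, VSWR = R_L/Z_0 or Z_0/R_L (whichever > 1) = 96.6/75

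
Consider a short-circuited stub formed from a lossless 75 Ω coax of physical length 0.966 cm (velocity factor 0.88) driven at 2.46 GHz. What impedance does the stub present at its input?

Z_in ≈ +j47.6 Ω

λ = v/f = 0.88·c / 2.46 GHz = 0.107 m
βl = 2π·l/λ = 2π × 0.09 = 32.4°
tan(βl) = 0.635
For a short-circuited stub, Z_in = jZ_0·tan(βl)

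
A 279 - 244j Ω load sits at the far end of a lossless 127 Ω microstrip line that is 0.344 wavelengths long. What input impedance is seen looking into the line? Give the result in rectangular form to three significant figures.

βl = 2π × 0.344 = 124°
tan(βl) = tan(124°) = -1.49
Z_in = Z_0·(Z_L + jZ_0·tanβl)/(Z_0 + jZ_L·tanβl)
     = 127·(279 − j433)/(-237 − j416)

Z_in ≈ 63.3 + j121 Ω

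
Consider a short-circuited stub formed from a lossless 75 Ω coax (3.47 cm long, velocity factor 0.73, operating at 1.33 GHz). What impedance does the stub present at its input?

Z_in ≈ +j298 Ω

λ = v/f = 0.73·c / 1.33 GHz = 0.165 m
βl = 2π·l/λ = 2π × 0.211 = 75.9°
tan(βl) = 3.97
For a short-circuited stub, Z_in = jZ_0·tan(βl)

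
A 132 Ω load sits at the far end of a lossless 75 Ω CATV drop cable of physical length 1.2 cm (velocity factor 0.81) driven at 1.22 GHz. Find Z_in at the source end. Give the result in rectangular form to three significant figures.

λ = v/f = 0.81·c / 1.22 GHz = 0.199 m
βl = 2π·l/λ = 2π × 0.0602 = 21.7°
tan(βl) = tan(21.7°) = 0.398
Z_in = Z_0·(Z_L + jZ_0·tanβl)/(Z_0 + jZ_L·tanβl)
     = 75·(132 + j29.8)/(75 + j52.5)

Z_in ≈ 103 − j42 Ω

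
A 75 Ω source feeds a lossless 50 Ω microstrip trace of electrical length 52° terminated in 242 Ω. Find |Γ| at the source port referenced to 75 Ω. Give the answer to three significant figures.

|Γ| ≈ 0.704

tan(βl) = 1.28
Z_in = Z_0·(Z_L + jZ_0·tanβl)/(Z_0 + jZ_L·tanβl) = 16.2 − j36.4 Ω
Γ_s = (Z_in − Z_s)/(Z_in + Z_s) = (-58.8 − j36.4)/(91.2 − j36.4), |Γ_s| = 0.704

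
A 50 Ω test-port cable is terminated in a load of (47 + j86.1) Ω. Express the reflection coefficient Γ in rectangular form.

Γ = (Z_L − Z_0)/(Z_L + Z_0) = (-3 + j86.1)/(97 + j86.1)

Γ ≈ 0.423 + j0.512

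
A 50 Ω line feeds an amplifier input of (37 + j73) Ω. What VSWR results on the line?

Γ = (Z_L − Z_0)/(Z_L + Z_0) = (-13 + j73)/(87 + j73)
|Γ| = 74.1/114 = 0.653
VSWR = (1 + |Γ|)/(1 − |Γ|) = 1.65/0.347

VSWR ≈ 4.76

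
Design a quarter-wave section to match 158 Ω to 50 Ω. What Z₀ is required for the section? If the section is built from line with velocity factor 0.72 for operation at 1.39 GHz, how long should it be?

Z_qwt = √(Z_0·R_L) = √(50 × 158) = √7900
λ = 0.72·c/f = 0.155 m, so l = λ/4 = 0.0388 m

Z_qwt ≈ 88.9 Ω; length ≈ 3.88 cm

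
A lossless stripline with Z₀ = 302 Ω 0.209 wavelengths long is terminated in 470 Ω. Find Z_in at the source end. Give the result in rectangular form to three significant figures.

βl = 2π × 0.209 = 75.2°
tan(βl) = tan(75.2°) = 3.8
Z_in = Z_0·(Z_L + jZ_0·tanβl)/(Z_0 + jZ_L·tanβl)
     = 302·(470 + j1150)/(302 + j1780)

Z_in ≈ 202 − j45.4 Ω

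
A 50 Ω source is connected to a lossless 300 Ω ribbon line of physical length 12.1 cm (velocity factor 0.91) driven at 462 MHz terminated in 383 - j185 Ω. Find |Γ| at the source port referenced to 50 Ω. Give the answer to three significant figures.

|Γ| ≈ 0.558

λ = v/f = 0.91·c / 462 MHz = 0.591 m
βl = 2π·l/λ = 2π × 0.205 = 73.7°
tan(βl) = 3.42
Z_in = Z_0·(Z_L + jZ_0·tanβl)/(Z_0 + jZ_L·tanβl) = 169 + j32.9 Ω
Γ_s = (Z_in − Z_s)/(Z_in + Z_s) = (119 + j32.9)/(219 + j32.9), |Γ_s| = 0.558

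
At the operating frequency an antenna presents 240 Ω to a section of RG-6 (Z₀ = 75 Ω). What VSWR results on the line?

Γ = (240 − 75)/(240 + 75) = 0.524
VSWR = (1 + 0.524)/(1 − 0.524)

VSWR ≈ 3.2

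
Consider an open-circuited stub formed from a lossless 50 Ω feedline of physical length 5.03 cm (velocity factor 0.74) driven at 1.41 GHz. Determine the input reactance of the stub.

X_in ≈ 23.3 Ω (inductive)

λ = v/f = 0.74·c / 1.41 GHz = 0.157 m
βl = 2π·l/λ = 2π × 0.319 = 115°
tan(βl) = -2.14
For an open-circuited stub, Z_in = −jZ_0·cot(βl) = −jZ_0/tan(βl)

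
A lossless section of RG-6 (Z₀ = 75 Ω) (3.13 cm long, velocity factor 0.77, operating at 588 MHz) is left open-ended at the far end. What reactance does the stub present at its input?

λ = v/f = 0.77·c / 588 MHz = 0.393 m
βl = 2π·l/λ = 2π × 0.0797 = 28.7°
tan(βl) = 0.547
For an open-ended stub, Z_in = −jZ_0·cot(βl) = −jZ_0/tan(βl)

X_in ≈ -137 Ω (capacitive)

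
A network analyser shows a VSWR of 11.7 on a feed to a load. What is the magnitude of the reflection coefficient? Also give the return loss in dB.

|Γ| = (S − 1)/(S + 1) = (11.7 − 1)/(11.7 + 1) = 10.7/12.7
RL = −20·log₁₀|Γ| = −20·log₁₀(0.843)

|Γ| ≈ 0.843; return loss ≈ 1.49 dB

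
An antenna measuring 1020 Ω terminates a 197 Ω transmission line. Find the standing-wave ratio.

For a purely resistive load, VSWR = R_L/Z_0 or Z_0/R_L (whichever > 1) = 1020/197

VSWR ≈ 5.18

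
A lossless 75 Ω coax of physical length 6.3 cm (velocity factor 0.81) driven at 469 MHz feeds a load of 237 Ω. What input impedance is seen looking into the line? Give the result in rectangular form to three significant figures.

λ = v/f = 0.81·c / 469 MHz = 0.518 m
βl = 2π·l/λ = 2π × 0.122 = 43.8°
tan(βl) = tan(43.8°) = 0.958
Z_in = Z_0·(Z_L + jZ_0·tanβl)/(Z_0 + jZ_L·tanβl)
     = 75·(237 + j71.9)/(75 + j227)

Z_in ≈ 44.7 − j63.5 Ω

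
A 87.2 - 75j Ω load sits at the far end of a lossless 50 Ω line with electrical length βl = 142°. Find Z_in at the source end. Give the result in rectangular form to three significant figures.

tan(βl) = tan(142°) = -0.781
Z_in = Z_0·(Z_L + jZ_0·tanβl)/(Z_0 + jZ_L·tanβl)
     = 50·(87.2 − j114)/(-8.6 − j68.1)

Z_in ≈ 74.5 + j73.4 Ω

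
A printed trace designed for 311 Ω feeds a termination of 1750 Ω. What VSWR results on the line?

VSWR ≈ 5.63

Γ = (1750 − 311)/(1750 + 311) = 0.698
VSWR = (1 + 0.698)/(1 − 0.698)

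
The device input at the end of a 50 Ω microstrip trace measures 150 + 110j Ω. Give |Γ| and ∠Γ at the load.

Γ = (Z_L − Z_0)/(Z_L + Z_0) = (100 + j110)/(200 + j110)
|Γ| = 149/228 = 0.651

Γ ≈ 0.651 ∠ 18.9°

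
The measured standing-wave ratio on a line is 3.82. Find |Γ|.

|Γ| ≈ 0.585

|Γ| = (S − 1)/(S + 1) = (3.82 − 1)/(3.82 + 1) = 2.82/4.82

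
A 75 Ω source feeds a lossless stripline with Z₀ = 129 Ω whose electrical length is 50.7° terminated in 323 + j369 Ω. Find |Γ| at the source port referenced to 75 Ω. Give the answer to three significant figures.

|Γ| ≈ 0.769

tan(βl) = 1.22
Z_in = Z_0·(Z_L + jZ_0·tanβl)/(Z_0 + jZ_L·tanβl) = 51.7 − j148 Ω
Γ_s = (Z_in − Z_s)/(Z_in + Z_s) = (-23.3 − j148)/(127 − j148), |Γ_s| = 0.769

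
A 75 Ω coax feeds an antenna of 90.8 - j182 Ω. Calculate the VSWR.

VSWR ≈ 6.75

Γ = (Z_L − Z_0)/(Z_L + Z_0) = (15.8 − j182)/(165.8 − j182)
|Γ| = 183/246 = 0.742
VSWR = (1 + |Γ|)/(1 − |Γ|) = 1.74/0.258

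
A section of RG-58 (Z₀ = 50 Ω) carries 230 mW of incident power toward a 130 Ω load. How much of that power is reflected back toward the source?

Γ = (130 − 50)/(130 + 50) = 0.444
|Γ|² = 0.198
P_refl = |Γ|²·P_inc = 45.4 mW, P_del = (1 − |Γ|²)·P_inc = 185 mW

P_reflected ≈ 45.4 mW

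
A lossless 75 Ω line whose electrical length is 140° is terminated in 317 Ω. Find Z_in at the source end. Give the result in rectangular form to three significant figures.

Z_in ≈ 39.8 + j78.2 Ω

tan(βl) = tan(140°) = -0.839
Z_in = Z_0·(Z_L + jZ_0·tanβl)/(Z_0 + jZ_L·tanβl)
     = 75·(317 − j62.9)/(75 − j266)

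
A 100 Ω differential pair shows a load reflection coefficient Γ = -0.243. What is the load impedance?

Z_L ≈ 60.9 Ω

Z_L = Z_0·(1 + Γ)/(1 − Γ) = 100·(0.757)/(1.24)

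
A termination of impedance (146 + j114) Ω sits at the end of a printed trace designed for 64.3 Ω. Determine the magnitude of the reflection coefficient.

|Γ| ≈ 0.586

Γ = (Z_L − Z_0)/(Z_L + Z_0) = (81.7 + j114)/(210.3 + j114)
|Γ| = 140/239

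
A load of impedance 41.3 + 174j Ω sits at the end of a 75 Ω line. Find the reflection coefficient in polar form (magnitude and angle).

Γ ≈ 0.847 ∠ 44.7°

Γ = (Z_L − Z_0)/(Z_L + Z_0) = (-33.7 + j174)/(116.3 + j174)
|Γ| = 177/209 = 0.847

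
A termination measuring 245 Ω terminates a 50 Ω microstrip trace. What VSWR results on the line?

VSWR ≈ 4.9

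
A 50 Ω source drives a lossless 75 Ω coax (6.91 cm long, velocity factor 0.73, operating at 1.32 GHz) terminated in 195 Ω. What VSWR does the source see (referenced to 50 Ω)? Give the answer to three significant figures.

λ = v/f = 0.73·c / 1.32 GHz = 0.166 m
βl = 2π·l/λ = 2π × 0.416 = 150°
tan(βl) = -0.579
Z_in = Z_0·(Z_L + jZ_0·tanβl)/(Z_0 + jZ_L·tanβl) = 79.7 + j76.6 Ω
Γ_s = (Z_in − Z_s)/(Z_in + Z_s) = (29.7 + j76.6)/(130 + j76.6), |Γ_s| = 0.545
VSWR = (1 + |Γ_s|)/(1 − |Γ_s|)

VSWR ≈ 3.4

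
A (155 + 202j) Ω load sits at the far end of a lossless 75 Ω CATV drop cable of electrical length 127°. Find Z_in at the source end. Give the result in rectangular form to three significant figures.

tan(βl) = tan(127°) = -1.33
Z_in = Z_0·(Z_L + jZ_0·tanβl)/(Z_0 + jZ_L·tanβl)
     = 75·(155 + j102)/(343 − j206)

Z_in ≈ 15 + j31.4 Ω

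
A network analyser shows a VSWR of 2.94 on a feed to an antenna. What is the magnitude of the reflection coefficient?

|Γ| = (S − 1)/(S + 1) = (2.94 − 1)/(2.94 + 1) = 1.94/3.94

|Γ| ≈ 0.492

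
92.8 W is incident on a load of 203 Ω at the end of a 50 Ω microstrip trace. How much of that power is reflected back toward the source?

Γ = (203 − 50)/(203 + 50) = 0.605
|Γ|² = 0.366
P_refl = |Γ|²·P_inc = 33.9 W, P_del = (1 − |Γ|²)·P_inc = 58.9 W

P_reflected ≈ 33.9 W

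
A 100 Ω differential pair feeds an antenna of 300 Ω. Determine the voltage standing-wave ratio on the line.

Γ = (300 − 100)/(300 + 100) = 0.5
VSWR = (1 + 0.5)/(1 − 0.5)

VSWR ≈ 3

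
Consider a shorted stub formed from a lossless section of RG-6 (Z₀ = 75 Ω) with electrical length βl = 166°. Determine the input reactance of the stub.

X_in ≈ -18.7 Ω (capacitive)

tan(βl) = -0.249
For a shorted stub, Z_in = jZ_0·tan(βl)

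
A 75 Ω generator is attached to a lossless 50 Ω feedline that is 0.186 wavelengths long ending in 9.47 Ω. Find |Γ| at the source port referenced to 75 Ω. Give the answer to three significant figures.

|Γ| ≈ 0.617

βl = 2π × 0.186 = 67°
tan(βl) = 2.35
Z_in = Z_0·(Z_L + jZ_0·tanβl)/(Z_0 + jZ_L·tanβl) = 51.6 + j94.6 Ω
Γ_s = (Z_in − Z_s)/(Z_in + Z_s) = (-23.4 + j94.6)/(127 + j94.6), |Γ_s| = 0.617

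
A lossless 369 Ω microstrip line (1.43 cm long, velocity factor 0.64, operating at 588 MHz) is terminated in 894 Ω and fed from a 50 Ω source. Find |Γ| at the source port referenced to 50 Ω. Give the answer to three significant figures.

|Γ| ≈ 0.888

λ = v/f = 0.64·c / 588 MHz = 0.327 m
βl = 2π·l/λ = 2π × 0.0438 = 15.8°
tan(βl) = 0.282
Z_in = Z_0·(Z_L + jZ_0·tanβl)/(Z_0 + jZ_L·tanβl) = 658 − j346 Ω
Γ_s = (Z_in − Z_s)/(Z_in + Z_s) = (608 − j346)/(708 − j346), |Γ_s| = 0.888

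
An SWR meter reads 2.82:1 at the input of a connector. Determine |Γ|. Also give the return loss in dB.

|Γ| ≈ 0.476; return loss ≈ 6.44 dB

|Γ| = (S − 1)/(S + 1) = (2.82 − 1)/(2.82 + 1) = 1.82/3.82
RL = −20·log₁₀|Γ| = −20·log₁₀(0.476)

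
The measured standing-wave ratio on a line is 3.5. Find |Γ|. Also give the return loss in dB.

|Γ| = (S − 1)/(S + 1) = (3.5 − 1)/(3.5 + 1) = 2.5/4.5
RL = −20·log₁₀|Γ| = −20·log₁₀(0.556)

|Γ| ≈ 0.556; return loss ≈ 5.11 dB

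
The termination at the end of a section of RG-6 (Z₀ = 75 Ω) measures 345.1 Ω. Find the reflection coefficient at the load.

Γ = (Z_L − Z_0)/(Z_L + Z_0) = (345.1 − 75)/(345.1 + 75) = 270.1/420.1

Γ = 0.643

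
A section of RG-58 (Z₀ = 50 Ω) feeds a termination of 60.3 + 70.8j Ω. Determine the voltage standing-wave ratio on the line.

VSWR ≈ 3.4

Γ = (Z_L − Z_0)/(Z_L + Z_0) = (10.3 + j70.8)/(110.3 + j70.8)
|Γ| = 71.5/131 = 0.546
VSWR = (1 + |Γ|)/(1 − |Γ|) = 1.55/0.454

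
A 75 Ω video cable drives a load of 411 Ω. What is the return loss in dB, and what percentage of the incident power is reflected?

Γ = (411 − 75)/(411 + 75) = 0.691
RL = −20·log₁₀(0.691) = 3.21 dB
P_refl/P_inc = |Γ|² = 0.478

RL ≈ 3.21 dB; 47.8% of incident power reflected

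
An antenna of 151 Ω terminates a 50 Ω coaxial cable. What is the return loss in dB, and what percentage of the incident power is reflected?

RL ≈ 5.98 dB; 25.2% of incident power reflected

Γ = (151 − 50)/(151 + 50) = 0.502
RL = −20·log₁₀(0.502) = 5.98 dB
P_refl/P_inc = |Γ|² = 0.252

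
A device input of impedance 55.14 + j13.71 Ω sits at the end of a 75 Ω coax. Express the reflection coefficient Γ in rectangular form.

Γ ≈ -0.14 + j0.12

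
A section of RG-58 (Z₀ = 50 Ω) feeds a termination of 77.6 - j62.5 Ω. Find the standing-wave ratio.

VSWR ≈ 2.85

Γ = (Z_L − Z_0)/(Z_L + Z_0) = (27.6 − j62.5)/(127.6 − j62.5)
|Γ| = 68.3/142 = 0.481
VSWR = (1 + |Γ|)/(1 − |Γ|) = 1.48/0.519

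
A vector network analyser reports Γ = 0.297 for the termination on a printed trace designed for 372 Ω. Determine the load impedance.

Z_L ≈ 686 Ω

Z_L = Z_0·(1 + Γ)/(1 − Γ) = 372·(1.3)/(0.703)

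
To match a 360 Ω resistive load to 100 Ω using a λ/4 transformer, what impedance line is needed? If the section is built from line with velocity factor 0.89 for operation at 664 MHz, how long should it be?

Z_qwt ≈ 190 Ω; length ≈ 10.1 cm

Z_qwt = √(Z_0·R_L) = √(100 × 360) = √36000
λ = 0.89·c/f = 0.402 m, so l = λ/4 = 0.101 m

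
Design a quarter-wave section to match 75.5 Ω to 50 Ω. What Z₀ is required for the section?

Z_qwt ≈ 61.4 Ω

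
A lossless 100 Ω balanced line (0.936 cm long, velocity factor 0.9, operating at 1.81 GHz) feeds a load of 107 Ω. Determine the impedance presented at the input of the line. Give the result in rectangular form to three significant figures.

Z_in ≈ 105 − j5.03 Ω

λ = v/f = 0.9·c / 1.81 GHz = 0.149 m
βl = 2π·l/λ = 2π × 0.0627 = 22.6°
tan(βl) = tan(22.6°) = 0.416
Z_in = Z_0·(Z_L + jZ_0·tanβl)/(Z_0 + jZ_L·tanβl)
     = 100·(107 + j41.6)/(100 + j44.5)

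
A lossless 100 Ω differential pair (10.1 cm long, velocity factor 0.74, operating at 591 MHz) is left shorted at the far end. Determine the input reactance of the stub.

X_in ≈ -839 Ω (capacitive)

λ = v/f = 0.74·c / 591 MHz = 0.376 m
βl = 2π·l/λ = 2π × 0.269 = 96.8°
tan(βl) = -8.39
For a shorted stub, Z_in = jZ_0·tan(βl)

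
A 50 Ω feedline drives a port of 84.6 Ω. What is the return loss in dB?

Γ = (84.6 − 50)/(84.6 + 50) = 0.257
RL = −20·log₁₀|Γ| = −20·log₁₀(0.257)

RL ≈ 11.8 dB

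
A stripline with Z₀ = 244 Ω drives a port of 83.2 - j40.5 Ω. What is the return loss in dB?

Γ = (-160.8 − j40.5)/(327.2 − j40.5), |Γ| = 0.503
RL = −20·log₁₀|Γ| = −20·log₁₀(0.503)

RL ≈ 5.97 dB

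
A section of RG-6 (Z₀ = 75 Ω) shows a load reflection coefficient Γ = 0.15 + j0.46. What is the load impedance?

Z_L ≈ 61.5 + j73.9 Ω

Z_L = Z_0·(1 + Γ)/(1 − Γ) = 75·(1.15 + j0.46)/(0.85 − j0.46)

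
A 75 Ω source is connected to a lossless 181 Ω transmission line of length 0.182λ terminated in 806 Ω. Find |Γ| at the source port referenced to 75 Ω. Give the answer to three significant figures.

βl = 2π × 0.182 = 65.5°
tan(βl) = 2.2
Z_in = Z_0·(Z_L + jZ_0·tanβl)/(Z_0 + jZ_L·tanβl) = 48.6 − j77.4 Ω
Γ_s = (Z_in − Z_s)/(Z_in + Z_s) = (-26.4 − j77.4)/(124 − j77.4), |Γ_s| = 0.561

|Γ| ≈ 0.561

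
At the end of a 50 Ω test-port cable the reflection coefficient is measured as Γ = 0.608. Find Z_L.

Z_L = Z_0·(1 + Γ)/(1 − Γ) = 50·(1.61)/(0.392)

Z_L ≈ 205 Ω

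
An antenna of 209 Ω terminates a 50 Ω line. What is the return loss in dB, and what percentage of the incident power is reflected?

Γ = (209 − 50)/(209 + 50) = 0.614
RL = −20·log₁₀(0.614) = 4.24 dB
P_refl/P_inc = |Γ|² = 0.377

RL ≈ 4.24 dB; 37.7% of incident power reflected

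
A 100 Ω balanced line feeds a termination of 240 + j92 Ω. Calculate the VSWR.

Γ = (Z_L − Z_0)/(Z_L + Z_0) = (140 + j92)/(340 + j92)
|Γ| = 168/352 = 0.476
VSWR = (1 + |Γ|)/(1 − |Γ|) = 1.48/0.524

VSWR ≈ 2.81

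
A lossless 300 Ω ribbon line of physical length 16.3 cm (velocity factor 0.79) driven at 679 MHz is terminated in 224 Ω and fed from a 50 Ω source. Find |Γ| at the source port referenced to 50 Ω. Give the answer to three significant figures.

λ = v/f = 0.79·c / 679 MHz = 0.349 m
βl = 2π·l/λ = 2π × 0.467 = 168°
tan(βl) = -0.21
Z_in = Z_0·(Z_L + jZ_0·tanβl)/(Z_0 + jZ_L·tanβl) = 228 − j27.3 Ω
Γ_s = (Z_in − Z_s)/(Z_in + Z_s) = (178 − j27.3)/(278 − j27.3), |Γ_s| = 0.645

|Γ| ≈ 0.645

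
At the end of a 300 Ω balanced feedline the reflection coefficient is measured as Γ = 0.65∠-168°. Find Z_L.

Z_L = Z_0·(1 + Γ)/(1 − Γ) = 300·(0.364 − j0.135)/(1.64 + j0.135)

Z_L ≈ 64.3 − j30.1 Ω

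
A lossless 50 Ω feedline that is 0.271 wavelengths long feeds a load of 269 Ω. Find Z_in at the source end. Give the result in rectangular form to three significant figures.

βl = 2π × 0.271 = 97.6°
tan(βl) = tan(97.6°) = -7.53
Z_in = Z_0·(Z_L + jZ_0·tanβl)/(Z_0 + jZ_L·tanβl)
     = 50·(269 − j377)/(50 − j2030)

Z_in ≈ 9.45 + j6.4 Ω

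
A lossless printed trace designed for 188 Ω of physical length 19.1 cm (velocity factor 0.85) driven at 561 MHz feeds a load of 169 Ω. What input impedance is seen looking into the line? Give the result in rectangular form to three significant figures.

λ = v/f = 0.85·c / 561 MHz = 0.455 m
βl = 2π·l/λ = 2π × 0.42 = 151°
tan(βl) = tan(151°) = -0.548
Z_in = Z_0·(Z_L + jZ_0·tanβl)/(Z_0 + jZ_L·tanβl)
     = 188·(169 − j103)/(188 − j92.6)

Z_in ≈ 177 − j15.9 Ω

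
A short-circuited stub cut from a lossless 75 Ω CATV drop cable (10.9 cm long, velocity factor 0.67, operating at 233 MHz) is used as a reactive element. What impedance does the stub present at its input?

Z_in ≈ +j76.3 Ω

λ = v/f = 0.67·c / 233 MHz = 0.863 m
βl = 2π·l/λ = 2π × 0.126 = 45.5°
tan(βl) = 1.02
For a short-circuited stub, Z_in = jZ_0·tan(βl)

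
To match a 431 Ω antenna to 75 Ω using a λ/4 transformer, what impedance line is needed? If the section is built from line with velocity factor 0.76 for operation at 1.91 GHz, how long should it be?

Z_qwt = √(Z_0·R_L) = √(75 × 431) = √32320
λ = 0.76·c/f = 0.119 m, so l = λ/4 = 0.0298 m

Z_qwt ≈ 180 Ω; length ≈ 2.98 cm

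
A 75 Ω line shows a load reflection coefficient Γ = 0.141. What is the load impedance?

Z_L ≈ 99.6 Ω

Z_L = Z_0·(1 + Γ)/(1 − Γ) = 75·(1.14)/(0.859)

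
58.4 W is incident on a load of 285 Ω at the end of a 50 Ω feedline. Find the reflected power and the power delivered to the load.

P_reflected ≈ 28.7 W; P_delivered ≈ 29.7 W

Γ = (285 − 50)/(285 + 50) = 0.701
|Γ|² = 0.492
P_refl = |Γ|²·P_inc = 28.7 W, P_del = (1 − |Γ|²)·P_inc = 29.7 W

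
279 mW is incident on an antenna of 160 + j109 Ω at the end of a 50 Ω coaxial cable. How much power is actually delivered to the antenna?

P_delivered ≈ 159 mW

|Γ| = |(110 + j109)/(210 + j109)| = 0.655
|Γ|² = 0.428
P_refl = |Γ|²·P_inc = 120 mW, P_del = (1 − |Γ|²)·P_inc = 159 mW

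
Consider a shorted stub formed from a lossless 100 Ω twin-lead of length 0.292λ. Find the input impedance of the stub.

Z_in ≈ −j370 Ω

βl = 2π × 0.292 = 105°
tan(βl) = -3.7
For a shorted stub, Z_in = jZ_0·tan(βl)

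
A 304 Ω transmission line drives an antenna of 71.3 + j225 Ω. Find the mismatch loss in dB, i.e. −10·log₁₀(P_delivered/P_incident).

Γ = (-232.7 + j225)/(375.3 + j225), |Γ| = 0.74
|Γ|² = 0.547, so P_del/P_inc = 1 − |Γ|² = 0.453
ML = −10·log₁₀(1 − |Γ|²)

mismatch loss ≈ 3.44 dB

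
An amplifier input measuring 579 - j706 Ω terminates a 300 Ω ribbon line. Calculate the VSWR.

Γ = (Z_L − Z_0)/(Z_L + Z_0) = (279 − j706)/(879 − j706)
|Γ| = 759/1130 = 0.673
VSWR = (1 + |Γ|)/(1 − |Γ|) = 1.67/0.327

VSWR ≈ 5.12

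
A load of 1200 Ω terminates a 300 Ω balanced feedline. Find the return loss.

RL ≈ 4.44 dB

Γ = (1200 − 300)/(1200 + 300) = 0.6
RL = −20·log₁₀|Γ| = −20·log₁₀(0.6)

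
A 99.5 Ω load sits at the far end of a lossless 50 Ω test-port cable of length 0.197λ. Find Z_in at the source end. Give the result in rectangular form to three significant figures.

Z_in ≈ 27.3 − j12.5 Ω

βl = 2π × 0.197 = 70.9°
tan(βl) = tan(70.9°) = 2.89
Z_in = Z_0·(Z_L + jZ_0·tanβl)/(Z_0 + jZ_L·tanβl)
     = 50·(99.5 + j145)/(50 + j288)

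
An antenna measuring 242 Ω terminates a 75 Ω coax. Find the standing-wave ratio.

VSWR ≈ 3.23

Γ = (242 − 75)/(242 + 75) = 0.527
VSWR = (1 + 0.527)/(1 − 0.527)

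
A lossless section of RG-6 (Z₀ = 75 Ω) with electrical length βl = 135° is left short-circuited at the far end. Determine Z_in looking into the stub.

Z_in ≈ −j75 Ω

tan(βl) = -1
For a short-circuited stub, Z_in = jZ_0·tan(βl)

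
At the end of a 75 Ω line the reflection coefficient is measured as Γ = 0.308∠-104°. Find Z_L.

Z_L ≈ 54.6 − j36 Ω

Z_L = Z_0·(1 + Γ)/(1 − Γ) = 75·(0.925 − j0.299)/(1.07 + j0.299)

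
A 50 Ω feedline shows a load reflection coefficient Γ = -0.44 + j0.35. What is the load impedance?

Z_L ≈ 15.6 + j15.9 Ω

Z_L = Z_0·(1 + Γ)/(1 − Γ) = 50·(0.56 + j0.35)/(1.44 − j0.35)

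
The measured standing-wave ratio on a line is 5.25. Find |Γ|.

|Γ| ≈ 0.68

|Γ| = (S − 1)/(S + 1) = (5.25 − 1)/(5.25 + 1) = 4.25/6.25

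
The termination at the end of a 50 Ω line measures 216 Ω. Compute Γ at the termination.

Γ = (Z_L − Z_0)/(Z_L + Z_0) = (216 − 50)/(216 + 50) = 166/266

Γ = 0.624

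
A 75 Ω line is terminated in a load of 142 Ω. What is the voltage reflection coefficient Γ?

Γ = 0.309

Γ = (Z_L − Z_0)/(Z_L + Z_0) = (142 − 75)/(142 + 75) = 67/217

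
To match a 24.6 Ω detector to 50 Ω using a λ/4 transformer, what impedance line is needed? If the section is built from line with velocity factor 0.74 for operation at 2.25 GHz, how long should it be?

Z_qwt = √(Z_0·R_L) = √(50 × 24.6) = √1230
λ = 0.74·c/f = 0.0987 m, so l = λ/4 = 0.0247 m

Z_qwt ≈ 35.1 Ω; length ≈ 2.47 cm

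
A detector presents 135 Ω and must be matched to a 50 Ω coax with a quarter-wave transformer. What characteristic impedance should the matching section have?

Z_qwt ≈ 82.2 Ω

Z_qwt = √(Z_0·R_L) = √(50 × 135) = √6750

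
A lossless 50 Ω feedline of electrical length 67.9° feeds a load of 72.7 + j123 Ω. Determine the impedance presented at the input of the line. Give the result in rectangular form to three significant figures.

tan(βl) = tan(67.9°) = 2.46
Z_in = Z_0·(Z_L + jZ_0·tanβl)/(Z_0 + jZ_L·tanβl)
     = 50·(72.7 + j246)/(-253 + j179)

Z_in ≈ 13.4 − j39.2 Ω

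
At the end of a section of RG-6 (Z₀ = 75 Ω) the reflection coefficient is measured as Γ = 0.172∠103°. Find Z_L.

Z_L ≈ 65.7 + j22.7 Ω

Z_L = Z_0·(1 + Γ)/(1 − Γ) = 75·(0.961 + j0.168)/(1.04 − j0.168)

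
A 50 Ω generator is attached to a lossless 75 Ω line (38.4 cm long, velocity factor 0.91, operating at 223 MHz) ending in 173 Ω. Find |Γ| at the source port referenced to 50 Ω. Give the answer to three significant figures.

λ = v/f = 0.91·c / 223 MHz = 1.22 m
βl = 2π·l/λ = 2π × 0.314 = 113°
tan(βl) = -2.36
Z_in = Z_0·(Z_L + jZ_0·tanβl)/(Z_0 + jZ_L·tanβl) = 37.1 + j24.9 Ω
Γ_s = (Z_in − Z_s)/(Z_in + Z_s) = (-12.9 + j24.9)/(87.1 + j24.9), |Γ_s| = 0.31

|Γ| ≈ 0.31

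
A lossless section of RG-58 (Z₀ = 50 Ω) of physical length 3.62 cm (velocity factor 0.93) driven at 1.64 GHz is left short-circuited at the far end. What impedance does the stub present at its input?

λ = v/f = 0.93·c / 1.64 GHz = 0.17 m
βl = 2π·l/λ = 2π × 0.213 = 76.6°
tan(βl) = 4.2
For a short-circuited stub, Z_in = jZ_0·tan(βl)

Z_in ≈ +j210 Ω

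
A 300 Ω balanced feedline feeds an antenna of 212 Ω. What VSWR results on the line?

VSWR ≈ 1.42

Γ = (212 − 300)/(212 + 300) = -0.172
VSWR = (1 + 0.172)/(1 − 0.172)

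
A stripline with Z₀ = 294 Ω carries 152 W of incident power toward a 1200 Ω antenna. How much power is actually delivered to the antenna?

P_delivered ≈ 96.1 W

Γ = (1200 − 294)/(1200 + 294) = 0.606
|Γ|² = 0.368
P_refl = |Γ|²·P_inc = 55.9 W, P_del = (1 − |Γ|²)·P_inc = 96.1 W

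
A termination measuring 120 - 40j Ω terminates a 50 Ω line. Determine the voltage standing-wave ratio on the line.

VSWR ≈ 2.72

Γ = (Z_L − Z_0)/(Z_L + Z_0) = (70 − j40)/(170 − j40)
|Γ| = 80.6/175 = 0.462
VSWR = (1 + |Γ|)/(1 − |Γ|) = 1.46/0.538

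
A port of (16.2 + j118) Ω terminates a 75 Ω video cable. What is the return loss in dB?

RL ≈ 1.07 dB

Γ = (-58.8 + j118)/(91.2 + j118), |Γ| = 0.884
RL = −20·log₁₀|Γ| = −20·log₁₀(0.884)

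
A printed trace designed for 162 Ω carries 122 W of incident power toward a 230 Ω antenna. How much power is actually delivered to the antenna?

P_delivered ≈ 118 W

Γ = (230 − 162)/(230 + 162) = 0.173
|Γ|² = 0.0301
P_refl = |Γ|²·P_inc = 3.67 W, P_del = (1 − |Γ|²)·P_inc = 118 W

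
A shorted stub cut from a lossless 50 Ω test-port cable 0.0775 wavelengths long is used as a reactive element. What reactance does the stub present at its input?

X_in ≈ 26.5 Ω (inductive)

βl = 2π × 0.0775 = 27.9°
tan(βl) = 0.529
For a shorted stub, Z_in = jZ_0·tan(βl)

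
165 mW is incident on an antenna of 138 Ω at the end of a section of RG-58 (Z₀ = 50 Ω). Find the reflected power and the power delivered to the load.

P_reflected ≈ 36.2 mW; P_delivered ≈ 129 mW

Γ = (138 − 50)/(138 + 50) = 0.468
|Γ|² = 0.219
P_refl = |Γ|²·P_inc = 36.2 mW, P_del = (1 − |Γ|²)·P_inc = 129 mW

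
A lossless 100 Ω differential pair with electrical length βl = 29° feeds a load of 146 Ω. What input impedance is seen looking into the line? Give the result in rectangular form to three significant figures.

tan(βl) = tan(29°) = 0.554
Z_in = Z_0·(Z_L + jZ_0·tanβl)/(Z_0 + jZ_L·tanβl)
     = 100·(146 + j55.4)/(100 + j80.9)

Z_in ≈ 115 − j37.9 Ω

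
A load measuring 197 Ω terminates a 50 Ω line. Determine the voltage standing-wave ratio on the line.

For a purely resistive load, VSWR = R_L/Z_0 or Z_0/R_L (whichever > 1) = 197/50

VSWR ≈ 3.94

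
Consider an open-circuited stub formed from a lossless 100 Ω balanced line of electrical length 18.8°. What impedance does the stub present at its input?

tan(βl) = 0.34
For an open-circuited stub, Z_in = −jZ_0·cot(βl) = −jZ_0/tan(βl)

Z_in ≈ −j294 Ω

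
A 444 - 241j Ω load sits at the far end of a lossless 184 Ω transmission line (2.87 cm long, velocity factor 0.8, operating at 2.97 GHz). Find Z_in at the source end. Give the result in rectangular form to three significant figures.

Z_in ≈ 117 + j169 Ω

λ = v/f = 0.8·c / 2.97 GHz = 0.0808 m
βl = 2π·l/λ = 2π × 0.355 = 128°
tan(βl) = tan(128°) = -1.29
Z_in = Z_0·(Z_L + jZ_0·tanβl)/(Z_0 + jZ_L·tanβl)
     = 184·(444 − j478)/(-126 − j571)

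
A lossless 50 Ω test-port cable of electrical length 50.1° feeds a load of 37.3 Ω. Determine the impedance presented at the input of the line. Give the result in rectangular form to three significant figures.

Z_in ≈ 50.5 + j14.8 Ω

tan(βl) = tan(50.1°) = 1.2
Z_in = Z_0·(Z_L + jZ_0·tanβl)/(Z_0 + jZ_L·tanβl)
     = 50·(37.3 + j59.8)/(50 + j44.6)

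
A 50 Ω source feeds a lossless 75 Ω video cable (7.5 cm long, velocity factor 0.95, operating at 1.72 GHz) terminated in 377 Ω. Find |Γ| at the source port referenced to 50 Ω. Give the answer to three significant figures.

|Γ| ≈ 0.756

λ = v/f = 0.95·c / 1.72 GHz = 0.166 m
βl = 2π·l/λ = 2π × 0.453 = 163°
tan(βl) = -0.307
Z_in = Z_0·(Z_L + jZ_0·tanβl)/(Z_0 + jZ_L·tanβl) = 122 + j165 Ω
Γ_s = (Z_in − Z_s)/(Z_in + Z_s) = (72.1 + j165)/(172 + j165), |Γ_s| = 0.756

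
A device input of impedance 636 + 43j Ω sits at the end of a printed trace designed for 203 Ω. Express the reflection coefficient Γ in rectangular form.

Γ ≈ 0.517 + j0.0247

Γ = (Z_L − Z_0)/(Z_L + Z_0) = (433 + j43)/(839 + j43)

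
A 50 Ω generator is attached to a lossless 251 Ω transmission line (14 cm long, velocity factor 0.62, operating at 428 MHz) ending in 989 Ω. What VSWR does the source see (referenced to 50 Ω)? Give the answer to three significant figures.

VSWR ≈ 5.28

λ = v/f = 0.62·c / 428 MHz = 0.435 m
βl = 2π·l/λ = 2π × 0.322 = 116°
tan(βl) = -2.05
Z_in = Z_0·(Z_L + jZ_0·tanβl)/(Z_0 + jZ_L·tanβl) = 77.6 + j113 Ω
Γ_s = (Z_in − Z_s)/(Z_in + Z_s) = (27.6 + j113)/(128 + j113), |Γ_s| = 0.681
VSWR = (1 + |Γ_s|)/(1 − |Γ_s|)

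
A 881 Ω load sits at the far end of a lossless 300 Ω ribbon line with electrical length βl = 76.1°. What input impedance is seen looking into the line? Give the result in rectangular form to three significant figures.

tan(βl) = tan(76.1°) = 4.04
Z_in = Z_0·(Z_L + jZ_0·tanβl)/(Z_0 + jZ_L·tanβl)
     = 300·(881 + j1210)/(300 + j3560)

Z_in ≈ 108 − j65.2 Ω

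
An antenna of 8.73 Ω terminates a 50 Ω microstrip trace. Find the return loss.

Γ = (8.73 − 50)/(8.73 + 50) = -0.703
RL = −20·log₁₀|Γ| = −20·log₁₀(0.703)

RL ≈ 3.06 dB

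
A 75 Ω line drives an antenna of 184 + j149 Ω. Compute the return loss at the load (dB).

RL ≈ 4.18 dB

Γ = (109 + j149)/(259 + j149), |Γ| = 0.618
RL = −20·log₁₀|Γ| = −20·log₁₀(0.618)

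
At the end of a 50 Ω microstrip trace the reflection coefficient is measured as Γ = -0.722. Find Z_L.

Z_L = Z_0·(1 + Γ)/(1 − Γ) = 50·(0.278)/(1.72)

Z_L ≈ 8.07 Ω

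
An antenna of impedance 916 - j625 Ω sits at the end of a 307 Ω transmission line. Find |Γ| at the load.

|Γ| ≈ 0.635

Γ = (Z_L − Z_0)/(Z_L + Z_0) = (609 − j625)/(1223 − j625)
|Γ| = 873/1370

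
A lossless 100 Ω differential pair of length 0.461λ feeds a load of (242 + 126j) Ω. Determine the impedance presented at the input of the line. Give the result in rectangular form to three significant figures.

Z_in ≈ 123 + j133 Ω

βl = 2π × 0.461 = 166°
tan(βl) = tan(166°) = -0.25
Z_in = Z_0·(Z_L + jZ_0·tanβl)/(Z_0 + jZ_L·tanβl)
     = 100·(242 + j101)/(132 − j60.5)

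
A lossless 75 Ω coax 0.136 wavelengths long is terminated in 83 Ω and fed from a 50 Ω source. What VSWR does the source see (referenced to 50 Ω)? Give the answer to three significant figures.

VSWR ≈ 1.5

βl = 2π × 0.136 = 49°
tan(βl) = 1.15
Z_in = Z_0·(Z_L + jZ_0·tanβl)/(Z_0 + jZ_L·tanβl) = 73.6 − j7.4 Ω
Γ_s = (Z_in − Z_s)/(Z_in + Z_s) = (23.6 − j7.4)/(124 − j7.4), |Γ_s| = 0.2
VSWR = (1 + |Γ_s|)/(1 − |Γ_s|)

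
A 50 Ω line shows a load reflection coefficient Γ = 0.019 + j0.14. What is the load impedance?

Z_L ≈ 49.9 + j14.3 Ω

Z_L = Z_0·(1 + Γ)/(1 − Γ) = 50·(1.02 + j0.14)/(0.981 − j0.14)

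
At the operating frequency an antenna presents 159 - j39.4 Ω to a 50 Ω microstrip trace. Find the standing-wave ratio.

VSWR ≈ 3.4

Γ = (Z_L − Z_0)/(Z_L + Z_0) = (109 − j39.4)/(209 − j39.4)
|Γ| = 116/213 = 0.545
VSWR = (1 + |Γ|)/(1 − |Γ|) = 1.54/0.455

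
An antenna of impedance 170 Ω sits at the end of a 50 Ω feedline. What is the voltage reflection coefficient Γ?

Γ = 0.545

Γ = (Z_L − Z_0)/(Z_L + Z_0) = (170 − 50)/(170 + 50) = 120/220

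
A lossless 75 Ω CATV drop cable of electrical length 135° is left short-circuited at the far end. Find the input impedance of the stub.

Z_in ≈ −j75 Ω

tan(βl) = -1
For a short-circuited stub, Z_in = jZ_0·tan(βl)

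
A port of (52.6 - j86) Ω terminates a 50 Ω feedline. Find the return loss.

Γ = (2.6 − j86)/(102.6 − j86), |Γ| = 0.643
RL = −20·log₁₀|Γ| = −20·log₁₀(0.643)

RL ≈ 3.84 dB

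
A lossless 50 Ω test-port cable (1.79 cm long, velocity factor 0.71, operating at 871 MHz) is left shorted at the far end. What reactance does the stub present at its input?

λ = v/f = 0.71·c / 871 MHz = 0.245 m
βl = 2π·l/λ = 2π × 0.0732 = 26.4°
tan(βl) = 0.495
For a shorted stub, Z_in = jZ_0·tan(βl)

X_in ≈ 24.8 Ω (inductive)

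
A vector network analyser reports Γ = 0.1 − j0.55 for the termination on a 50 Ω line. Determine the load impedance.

Z_L ≈ 30.9 − j49.4 Ω

Z_L = Z_0·(1 + Γ)/(1 − Γ) = 50·(1.1 − j0.55)/(0.9 + j0.55)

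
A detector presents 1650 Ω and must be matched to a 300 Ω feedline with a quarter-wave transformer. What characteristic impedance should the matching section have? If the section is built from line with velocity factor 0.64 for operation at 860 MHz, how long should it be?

Z_qwt ≈ 704 Ω; length ≈ 5.58 cm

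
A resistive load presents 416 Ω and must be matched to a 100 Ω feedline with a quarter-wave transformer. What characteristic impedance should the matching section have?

Z_qwt ≈ 204 Ω

Z_qwt = √(Z_0·R_L) = √(100 × 416) = √41600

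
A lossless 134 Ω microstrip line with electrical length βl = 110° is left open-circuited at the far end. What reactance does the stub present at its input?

tan(βl) = -2.75
For an open-circuited stub, Z_in = −jZ_0·cot(βl) = −jZ_0/tan(βl)

X_in ≈ 48.8 Ω (inductive)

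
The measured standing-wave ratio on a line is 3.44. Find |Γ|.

|Γ| = (S − 1)/(S + 1) = (3.44 − 1)/(3.44 + 1) = 2.44/4.44

|Γ| ≈ 0.55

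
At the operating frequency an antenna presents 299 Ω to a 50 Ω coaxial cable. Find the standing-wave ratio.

VSWR ≈ 5.98

Γ = (299 − 50)/(299 + 50) = 0.713
VSWR = (1 + 0.713)/(1 − 0.713)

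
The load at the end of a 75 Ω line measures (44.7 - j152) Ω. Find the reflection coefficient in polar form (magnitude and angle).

Γ ≈ 0.801 ∠ -49.5°

Γ = (Z_L − Z_0)/(Z_L + Z_0) = (-30.3 − j152)/(119.7 − j152)
|Γ| = 155/193 = 0.801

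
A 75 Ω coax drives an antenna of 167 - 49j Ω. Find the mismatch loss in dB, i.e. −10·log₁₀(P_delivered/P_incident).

Γ = (92 − j49)/(242 − j49), |Γ| = 0.422
|Γ|² = 0.178, so P_del/P_inc = 1 − |Γ|² = 0.822
ML = −10·log₁₀(1 − |Γ|²)

mismatch loss ≈ 0.852 dB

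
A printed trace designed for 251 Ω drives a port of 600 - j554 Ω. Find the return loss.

RL ≈ 3.81 dB

Γ = (349 − j554)/(851 − j554), |Γ| = 0.645
RL = −20·log₁₀|Γ| = −20·log₁₀(0.645)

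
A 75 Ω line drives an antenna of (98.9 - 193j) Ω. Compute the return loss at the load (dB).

RL ≈ 2.52 dB

Γ = (23.9 − j193)/(173.9 − j193), |Γ| = 0.749
RL = −20·log₁₀|Γ| = −20·log₁₀(0.749)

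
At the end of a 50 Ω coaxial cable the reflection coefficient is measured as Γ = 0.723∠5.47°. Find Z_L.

Z_L ≈ 286 + j82.7 Ω

Z_L = Z_0·(1 + Γ)/(1 − Γ) = 50·(1.72 + j0.0689)/(0.28 − j0.0689)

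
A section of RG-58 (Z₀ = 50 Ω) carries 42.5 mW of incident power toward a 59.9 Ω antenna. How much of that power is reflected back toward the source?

Γ = (59.9 − 50)/(59.9 + 50) = 0.0901
|Γ|² = 0.00811
P_refl = |Γ|²·P_inc = 0.345 mW, P_del = (1 − |Γ|²)·P_inc = 42.2 mW

P_reflected ≈ 0.345 mW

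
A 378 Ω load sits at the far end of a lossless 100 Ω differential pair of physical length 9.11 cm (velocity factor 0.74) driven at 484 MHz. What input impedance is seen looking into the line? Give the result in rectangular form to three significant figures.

Z_in ≈ 29.2 − j30.9 Ω

λ = v/f = 0.74·c / 484 MHz = 0.459 m
βl = 2π·l/λ = 2π × 0.199 = 71.5°
tan(βl) = tan(71.5°) = 2.99
Z_in = Z_0·(Z_L + jZ_0·tanβl)/(Z_0 + jZ_L·tanβl)
     = 100·(378 + j299)/(100 + j1130)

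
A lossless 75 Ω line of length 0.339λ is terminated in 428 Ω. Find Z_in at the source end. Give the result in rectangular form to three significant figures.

Z_in ≈ 18.1 + j45 Ω

βl = 2π × 0.339 = 122°
tan(βl) = tan(122°) = -1.6
Z_in = Z_0·(Z_L + jZ_0·tanβl)/(Z_0 + jZ_L·tanβl)
     = 75·(428 − j120)/(75 − j684)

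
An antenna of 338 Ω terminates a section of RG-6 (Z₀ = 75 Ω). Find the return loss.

Γ = (338 − 75)/(338 + 75) = 0.637
RL = −20·log₁₀|Γ| = −20·log₁₀(0.637)

RL ≈ 3.92 dB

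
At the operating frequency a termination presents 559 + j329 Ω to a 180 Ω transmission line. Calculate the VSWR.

Γ = (Z_L − Z_0)/(Z_L + Z_0) = (379 + j329)/(739 + j329)
|Γ| = 502/809 = 0.62
VSWR = (1 + |Γ|)/(1 − |Γ|) = 1.62/0.38

VSWR ≈ 4.27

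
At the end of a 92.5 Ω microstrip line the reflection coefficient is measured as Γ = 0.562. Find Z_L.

Z_L ≈ 330 Ω

Z_L = Z_0·(1 + Γ)/(1 − Γ) = 92.5·(1.56)/(0.438)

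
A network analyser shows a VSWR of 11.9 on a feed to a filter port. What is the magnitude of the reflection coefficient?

|Γ| ≈ 0.845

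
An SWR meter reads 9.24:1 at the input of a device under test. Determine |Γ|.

|Γ| = (S − 1)/(S + 1) = (9.24 − 1)/(9.24 + 1) = 8.24/10.2

|Γ| ≈ 0.805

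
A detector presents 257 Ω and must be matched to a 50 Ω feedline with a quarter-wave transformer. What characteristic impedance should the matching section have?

Z_qwt = √(Z_0·R_L) = √(50 × 257) = √12850

Z_qwt ≈ 113 Ω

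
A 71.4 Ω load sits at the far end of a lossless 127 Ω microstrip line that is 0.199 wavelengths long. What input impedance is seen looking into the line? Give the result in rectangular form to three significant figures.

Z_in ≈ 186 + j67.6 Ω

βl = 2π × 0.199 = 71.6°
tan(βl) = tan(71.6°) = 3.01
Z_in = Z_0·(Z_L + jZ_0·tanβl)/(Z_0 + jZ_L·tanβl)
     = 127·(71.4 + j383)/(127 + j215)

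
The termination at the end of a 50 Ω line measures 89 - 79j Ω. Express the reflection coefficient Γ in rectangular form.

Γ = (Z_L − Z_0)/(Z_L + Z_0) = (39 − j79)/(139 − j79)

Γ ≈ 0.456 − j0.309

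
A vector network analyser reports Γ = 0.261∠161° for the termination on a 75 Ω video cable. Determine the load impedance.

Z_L ≈ 44.8 + j8.16 Ω

Z_L = Z_0·(1 + Γ)/(1 − Γ) = 75·(0.753 + j0.085)/(1.25 − j0.085)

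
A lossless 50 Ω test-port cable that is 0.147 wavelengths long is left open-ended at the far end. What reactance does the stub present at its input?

βl = 2π × 0.147 = 52.9°
tan(βl) = 1.32
For an open-ended stub, Z_in = −jZ_0·cot(βl) = −jZ_0/tan(βl)

X_in ≈ -37.8 Ω (capacitive)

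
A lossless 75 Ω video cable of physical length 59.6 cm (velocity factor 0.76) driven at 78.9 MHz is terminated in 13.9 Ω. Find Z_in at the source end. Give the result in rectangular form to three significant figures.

λ = v/f = 0.76·c / 78.9 MHz = 2.89 m
βl = 2π·l/λ = 2π × 0.206 = 74.2°
tan(βl) = tan(74.2°) = 3.55
Z_in = Z_0·(Z_L + jZ_0·tanβl)/(Z_0 + jZ_L·tanβl)
     = 75·(13.9 + j266)/(75 + j49.3)

Z_in ≈ 132 + j179 Ω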